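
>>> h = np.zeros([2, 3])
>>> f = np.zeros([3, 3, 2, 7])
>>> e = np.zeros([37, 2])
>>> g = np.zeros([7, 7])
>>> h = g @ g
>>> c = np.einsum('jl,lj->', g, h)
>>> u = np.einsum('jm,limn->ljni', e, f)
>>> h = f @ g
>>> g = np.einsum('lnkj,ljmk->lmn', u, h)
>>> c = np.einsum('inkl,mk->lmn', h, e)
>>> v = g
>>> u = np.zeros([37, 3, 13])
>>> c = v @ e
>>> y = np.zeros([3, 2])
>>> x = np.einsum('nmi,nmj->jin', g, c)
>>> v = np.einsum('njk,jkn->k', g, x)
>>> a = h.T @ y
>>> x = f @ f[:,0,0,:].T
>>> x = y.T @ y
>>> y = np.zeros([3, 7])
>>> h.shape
(3, 3, 2, 7)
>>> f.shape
(3, 3, 2, 7)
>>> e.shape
(37, 2)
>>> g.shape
(3, 2, 37)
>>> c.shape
(3, 2, 2)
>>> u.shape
(37, 3, 13)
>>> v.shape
(37,)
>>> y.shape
(3, 7)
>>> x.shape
(2, 2)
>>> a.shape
(7, 2, 3, 2)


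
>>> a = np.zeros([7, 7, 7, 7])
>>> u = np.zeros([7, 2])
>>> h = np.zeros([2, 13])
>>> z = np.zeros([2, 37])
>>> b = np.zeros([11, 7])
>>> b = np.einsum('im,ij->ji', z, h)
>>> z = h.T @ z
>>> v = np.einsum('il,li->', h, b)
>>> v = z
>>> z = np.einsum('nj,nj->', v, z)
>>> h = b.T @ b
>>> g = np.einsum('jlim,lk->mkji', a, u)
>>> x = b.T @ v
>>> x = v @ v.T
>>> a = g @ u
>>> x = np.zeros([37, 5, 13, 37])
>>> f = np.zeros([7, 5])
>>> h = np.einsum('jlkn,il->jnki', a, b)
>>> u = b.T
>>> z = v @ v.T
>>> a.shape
(7, 2, 7, 2)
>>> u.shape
(2, 13)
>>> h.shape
(7, 2, 7, 13)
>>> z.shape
(13, 13)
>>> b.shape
(13, 2)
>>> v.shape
(13, 37)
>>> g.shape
(7, 2, 7, 7)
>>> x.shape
(37, 5, 13, 37)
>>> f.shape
(7, 5)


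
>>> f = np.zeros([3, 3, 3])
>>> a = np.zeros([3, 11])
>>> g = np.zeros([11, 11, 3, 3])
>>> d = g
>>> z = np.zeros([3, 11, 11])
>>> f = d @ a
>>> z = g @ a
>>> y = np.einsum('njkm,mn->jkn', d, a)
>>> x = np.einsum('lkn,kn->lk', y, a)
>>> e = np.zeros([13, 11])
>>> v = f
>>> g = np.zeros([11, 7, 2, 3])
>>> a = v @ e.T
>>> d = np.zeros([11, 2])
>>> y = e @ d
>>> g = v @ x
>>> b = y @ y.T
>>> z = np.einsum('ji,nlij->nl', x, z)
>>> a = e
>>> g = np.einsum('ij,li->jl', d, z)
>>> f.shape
(11, 11, 3, 11)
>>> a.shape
(13, 11)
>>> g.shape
(2, 11)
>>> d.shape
(11, 2)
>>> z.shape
(11, 11)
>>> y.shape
(13, 2)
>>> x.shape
(11, 3)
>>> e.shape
(13, 11)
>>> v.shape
(11, 11, 3, 11)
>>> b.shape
(13, 13)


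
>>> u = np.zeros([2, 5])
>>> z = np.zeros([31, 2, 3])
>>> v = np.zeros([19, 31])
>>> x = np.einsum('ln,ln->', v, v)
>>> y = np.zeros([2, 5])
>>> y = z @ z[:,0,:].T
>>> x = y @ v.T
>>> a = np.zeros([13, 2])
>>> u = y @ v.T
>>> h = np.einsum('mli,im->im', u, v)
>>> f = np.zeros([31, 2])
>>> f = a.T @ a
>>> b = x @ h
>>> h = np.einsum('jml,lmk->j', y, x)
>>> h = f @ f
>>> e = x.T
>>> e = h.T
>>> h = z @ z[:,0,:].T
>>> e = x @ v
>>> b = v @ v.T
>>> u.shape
(31, 2, 19)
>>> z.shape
(31, 2, 3)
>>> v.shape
(19, 31)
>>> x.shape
(31, 2, 19)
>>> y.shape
(31, 2, 31)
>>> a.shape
(13, 2)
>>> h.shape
(31, 2, 31)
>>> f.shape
(2, 2)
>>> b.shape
(19, 19)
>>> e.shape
(31, 2, 31)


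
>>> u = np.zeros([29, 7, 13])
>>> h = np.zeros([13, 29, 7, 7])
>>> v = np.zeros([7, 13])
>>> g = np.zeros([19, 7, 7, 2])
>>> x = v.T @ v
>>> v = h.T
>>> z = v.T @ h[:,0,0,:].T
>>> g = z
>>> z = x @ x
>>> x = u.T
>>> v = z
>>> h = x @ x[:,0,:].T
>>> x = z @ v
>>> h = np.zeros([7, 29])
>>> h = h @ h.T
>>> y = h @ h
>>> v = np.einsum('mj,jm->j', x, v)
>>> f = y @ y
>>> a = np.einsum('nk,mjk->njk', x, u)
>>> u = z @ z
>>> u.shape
(13, 13)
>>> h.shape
(7, 7)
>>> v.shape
(13,)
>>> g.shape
(13, 29, 7, 13)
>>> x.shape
(13, 13)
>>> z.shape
(13, 13)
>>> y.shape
(7, 7)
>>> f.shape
(7, 7)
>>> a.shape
(13, 7, 13)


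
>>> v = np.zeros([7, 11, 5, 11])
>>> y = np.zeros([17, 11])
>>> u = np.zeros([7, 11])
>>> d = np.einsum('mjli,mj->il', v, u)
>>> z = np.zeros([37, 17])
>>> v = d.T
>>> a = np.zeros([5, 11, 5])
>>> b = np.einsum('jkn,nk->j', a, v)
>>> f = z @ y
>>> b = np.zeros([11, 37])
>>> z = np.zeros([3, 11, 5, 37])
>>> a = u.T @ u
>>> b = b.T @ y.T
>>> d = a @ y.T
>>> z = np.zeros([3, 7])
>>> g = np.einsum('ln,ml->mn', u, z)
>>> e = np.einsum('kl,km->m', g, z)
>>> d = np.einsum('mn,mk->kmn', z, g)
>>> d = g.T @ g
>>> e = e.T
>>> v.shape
(5, 11)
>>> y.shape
(17, 11)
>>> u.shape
(7, 11)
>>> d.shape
(11, 11)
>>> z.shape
(3, 7)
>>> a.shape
(11, 11)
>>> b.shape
(37, 17)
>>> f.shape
(37, 11)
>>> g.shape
(3, 11)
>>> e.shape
(7,)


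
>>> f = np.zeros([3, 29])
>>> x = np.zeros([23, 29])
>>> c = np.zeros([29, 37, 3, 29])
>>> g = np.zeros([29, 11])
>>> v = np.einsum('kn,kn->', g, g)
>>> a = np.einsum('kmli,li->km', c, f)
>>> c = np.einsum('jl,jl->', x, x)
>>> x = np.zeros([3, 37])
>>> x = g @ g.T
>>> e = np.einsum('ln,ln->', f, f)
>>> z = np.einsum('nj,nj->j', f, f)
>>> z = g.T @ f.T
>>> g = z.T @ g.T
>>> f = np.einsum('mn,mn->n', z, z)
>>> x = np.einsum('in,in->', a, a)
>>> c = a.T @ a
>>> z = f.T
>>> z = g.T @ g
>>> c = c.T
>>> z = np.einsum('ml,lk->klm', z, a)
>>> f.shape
(3,)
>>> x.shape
()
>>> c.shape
(37, 37)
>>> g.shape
(3, 29)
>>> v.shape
()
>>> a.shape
(29, 37)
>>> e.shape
()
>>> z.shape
(37, 29, 29)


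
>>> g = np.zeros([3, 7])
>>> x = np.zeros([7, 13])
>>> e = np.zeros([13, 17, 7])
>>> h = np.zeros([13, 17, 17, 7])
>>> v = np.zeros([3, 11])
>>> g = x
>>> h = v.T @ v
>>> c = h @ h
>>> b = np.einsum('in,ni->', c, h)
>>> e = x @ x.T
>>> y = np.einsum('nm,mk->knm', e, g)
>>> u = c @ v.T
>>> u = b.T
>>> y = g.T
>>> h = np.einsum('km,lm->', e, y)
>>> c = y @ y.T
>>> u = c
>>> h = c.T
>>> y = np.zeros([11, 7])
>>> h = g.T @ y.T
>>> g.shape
(7, 13)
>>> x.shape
(7, 13)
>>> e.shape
(7, 7)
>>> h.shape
(13, 11)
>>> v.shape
(3, 11)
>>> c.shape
(13, 13)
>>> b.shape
()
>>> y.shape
(11, 7)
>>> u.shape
(13, 13)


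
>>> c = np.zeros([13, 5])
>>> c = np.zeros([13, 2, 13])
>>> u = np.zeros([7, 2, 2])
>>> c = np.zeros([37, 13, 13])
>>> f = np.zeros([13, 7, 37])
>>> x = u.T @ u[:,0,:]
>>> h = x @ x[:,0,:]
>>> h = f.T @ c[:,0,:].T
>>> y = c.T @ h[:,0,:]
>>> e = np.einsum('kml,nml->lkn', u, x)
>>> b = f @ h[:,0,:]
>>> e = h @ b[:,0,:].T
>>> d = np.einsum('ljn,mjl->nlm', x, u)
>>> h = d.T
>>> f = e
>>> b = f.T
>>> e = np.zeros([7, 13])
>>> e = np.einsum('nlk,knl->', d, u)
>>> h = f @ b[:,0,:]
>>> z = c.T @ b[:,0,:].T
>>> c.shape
(37, 13, 13)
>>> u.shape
(7, 2, 2)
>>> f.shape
(37, 7, 13)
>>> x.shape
(2, 2, 2)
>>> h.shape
(37, 7, 37)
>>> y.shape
(13, 13, 37)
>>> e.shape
()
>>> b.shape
(13, 7, 37)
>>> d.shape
(2, 2, 7)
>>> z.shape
(13, 13, 13)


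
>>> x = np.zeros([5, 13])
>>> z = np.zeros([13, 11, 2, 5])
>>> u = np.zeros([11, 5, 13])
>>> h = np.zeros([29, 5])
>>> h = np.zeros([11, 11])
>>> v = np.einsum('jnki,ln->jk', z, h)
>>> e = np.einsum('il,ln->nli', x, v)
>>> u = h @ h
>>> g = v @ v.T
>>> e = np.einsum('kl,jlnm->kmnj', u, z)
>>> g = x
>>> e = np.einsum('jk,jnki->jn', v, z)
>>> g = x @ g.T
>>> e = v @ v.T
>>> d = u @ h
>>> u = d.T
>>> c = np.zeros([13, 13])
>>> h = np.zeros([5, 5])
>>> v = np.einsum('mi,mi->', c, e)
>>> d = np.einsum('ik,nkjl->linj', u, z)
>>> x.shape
(5, 13)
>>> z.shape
(13, 11, 2, 5)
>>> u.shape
(11, 11)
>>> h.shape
(5, 5)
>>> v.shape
()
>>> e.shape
(13, 13)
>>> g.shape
(5, 5)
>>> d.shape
(5, 11, 13, 2)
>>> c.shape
(13, 13)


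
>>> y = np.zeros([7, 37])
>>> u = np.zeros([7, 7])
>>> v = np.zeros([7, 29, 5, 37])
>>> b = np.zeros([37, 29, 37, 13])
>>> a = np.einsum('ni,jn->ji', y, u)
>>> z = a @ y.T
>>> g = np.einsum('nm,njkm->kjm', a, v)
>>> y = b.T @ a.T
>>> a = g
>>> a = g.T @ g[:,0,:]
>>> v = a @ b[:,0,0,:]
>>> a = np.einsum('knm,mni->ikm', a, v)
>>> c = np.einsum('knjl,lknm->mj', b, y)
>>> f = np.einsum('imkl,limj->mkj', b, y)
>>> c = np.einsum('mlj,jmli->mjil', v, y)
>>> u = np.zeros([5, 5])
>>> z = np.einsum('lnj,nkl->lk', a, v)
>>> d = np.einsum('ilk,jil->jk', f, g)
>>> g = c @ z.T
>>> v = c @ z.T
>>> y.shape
(13, 37, 29, 7)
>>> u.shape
(5, 5)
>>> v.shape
(37, 13, 7, 13)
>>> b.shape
(37, 29, 37, 13)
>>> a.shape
(13, 37, 37)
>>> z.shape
(13, 29)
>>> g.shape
(37, 13, 7, 13)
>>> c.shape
(37, 13, 7, 29)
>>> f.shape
(29, 37, 7)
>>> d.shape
(5, 7)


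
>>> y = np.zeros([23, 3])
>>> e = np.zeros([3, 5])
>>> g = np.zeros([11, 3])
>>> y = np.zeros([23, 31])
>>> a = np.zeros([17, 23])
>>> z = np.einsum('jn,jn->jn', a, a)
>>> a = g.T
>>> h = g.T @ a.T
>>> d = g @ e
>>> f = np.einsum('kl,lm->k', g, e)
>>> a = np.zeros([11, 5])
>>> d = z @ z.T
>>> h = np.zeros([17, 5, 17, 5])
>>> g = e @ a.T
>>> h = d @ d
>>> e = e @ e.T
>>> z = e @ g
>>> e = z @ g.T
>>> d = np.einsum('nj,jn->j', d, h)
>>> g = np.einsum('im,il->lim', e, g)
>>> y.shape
(23, 31)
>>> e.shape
(3, 3)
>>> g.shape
(11, 3, 3)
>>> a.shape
(11, 5)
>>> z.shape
(3, 11)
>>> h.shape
(17, 17)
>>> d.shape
(17,)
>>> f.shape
(11,)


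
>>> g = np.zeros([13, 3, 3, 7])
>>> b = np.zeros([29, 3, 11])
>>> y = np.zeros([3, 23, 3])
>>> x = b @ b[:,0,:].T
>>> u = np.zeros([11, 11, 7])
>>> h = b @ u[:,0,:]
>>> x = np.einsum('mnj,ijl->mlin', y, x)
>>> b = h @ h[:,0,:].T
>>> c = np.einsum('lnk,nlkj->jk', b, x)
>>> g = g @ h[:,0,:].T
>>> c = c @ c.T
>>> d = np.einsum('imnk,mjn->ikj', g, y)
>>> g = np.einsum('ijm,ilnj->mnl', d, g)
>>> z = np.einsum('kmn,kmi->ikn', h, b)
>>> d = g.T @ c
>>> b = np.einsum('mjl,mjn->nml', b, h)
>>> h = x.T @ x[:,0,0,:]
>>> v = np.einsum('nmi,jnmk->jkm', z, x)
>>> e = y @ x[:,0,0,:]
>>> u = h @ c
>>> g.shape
(23, 3, 3)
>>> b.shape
(7, 29, 29)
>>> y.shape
(3, 23, 3)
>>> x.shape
(3, 29, 29, 23)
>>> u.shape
(23, 29, 29, 23)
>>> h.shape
(23, 29, 29, 23)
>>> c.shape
(23, 23)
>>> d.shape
(3, 3, 23)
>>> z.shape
(29, 29, 7)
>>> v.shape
(3, 23, 29)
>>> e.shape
(3, 23, 23)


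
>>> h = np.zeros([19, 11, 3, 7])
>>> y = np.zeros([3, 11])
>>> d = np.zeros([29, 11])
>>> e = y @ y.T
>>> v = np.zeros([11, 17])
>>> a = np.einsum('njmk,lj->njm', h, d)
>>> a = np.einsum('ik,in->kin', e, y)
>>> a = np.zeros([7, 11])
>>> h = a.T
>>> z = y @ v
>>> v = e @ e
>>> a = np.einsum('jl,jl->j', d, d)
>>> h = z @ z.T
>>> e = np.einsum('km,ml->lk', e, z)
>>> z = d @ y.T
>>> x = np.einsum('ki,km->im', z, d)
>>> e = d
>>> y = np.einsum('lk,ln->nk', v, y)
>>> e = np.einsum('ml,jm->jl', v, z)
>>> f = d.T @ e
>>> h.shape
(3, 3)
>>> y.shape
(11, 3)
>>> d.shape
(29, 11)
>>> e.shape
(29, 3)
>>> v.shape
(3, 3)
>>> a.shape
(29,)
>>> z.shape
(29, 3)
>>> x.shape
(3, 11)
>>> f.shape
(11, 3)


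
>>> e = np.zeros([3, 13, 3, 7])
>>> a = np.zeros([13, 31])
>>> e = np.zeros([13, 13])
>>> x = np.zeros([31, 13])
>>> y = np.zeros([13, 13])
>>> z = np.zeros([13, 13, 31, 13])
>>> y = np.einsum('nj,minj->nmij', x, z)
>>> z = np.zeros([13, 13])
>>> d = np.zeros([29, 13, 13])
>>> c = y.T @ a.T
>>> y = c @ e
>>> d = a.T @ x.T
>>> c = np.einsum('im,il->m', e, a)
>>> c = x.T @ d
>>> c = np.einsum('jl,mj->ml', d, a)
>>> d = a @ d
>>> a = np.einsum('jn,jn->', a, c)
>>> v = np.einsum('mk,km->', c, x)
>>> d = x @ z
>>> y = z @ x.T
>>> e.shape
(13, 13)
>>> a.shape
()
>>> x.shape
(31, 13)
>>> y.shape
(13, 31)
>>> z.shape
(13, 13)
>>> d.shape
(31, 13)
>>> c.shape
(13, 31)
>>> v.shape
()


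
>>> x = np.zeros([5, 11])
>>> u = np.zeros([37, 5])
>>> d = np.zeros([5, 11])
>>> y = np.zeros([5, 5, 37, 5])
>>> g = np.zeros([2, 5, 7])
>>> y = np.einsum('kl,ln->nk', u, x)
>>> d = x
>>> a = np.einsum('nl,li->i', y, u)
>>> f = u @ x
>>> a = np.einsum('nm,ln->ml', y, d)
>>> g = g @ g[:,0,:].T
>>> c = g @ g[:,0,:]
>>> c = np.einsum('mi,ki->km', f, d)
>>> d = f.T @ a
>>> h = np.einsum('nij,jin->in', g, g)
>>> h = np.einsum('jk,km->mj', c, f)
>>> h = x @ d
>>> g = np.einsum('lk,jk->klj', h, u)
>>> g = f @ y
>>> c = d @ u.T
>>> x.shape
(5, 11)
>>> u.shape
(37, 5)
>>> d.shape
(11, 5)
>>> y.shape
(11, 37)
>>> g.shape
(37, 37)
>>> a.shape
(37, 5)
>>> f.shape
(37, 11)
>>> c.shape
(11, 37)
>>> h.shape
(5, 5)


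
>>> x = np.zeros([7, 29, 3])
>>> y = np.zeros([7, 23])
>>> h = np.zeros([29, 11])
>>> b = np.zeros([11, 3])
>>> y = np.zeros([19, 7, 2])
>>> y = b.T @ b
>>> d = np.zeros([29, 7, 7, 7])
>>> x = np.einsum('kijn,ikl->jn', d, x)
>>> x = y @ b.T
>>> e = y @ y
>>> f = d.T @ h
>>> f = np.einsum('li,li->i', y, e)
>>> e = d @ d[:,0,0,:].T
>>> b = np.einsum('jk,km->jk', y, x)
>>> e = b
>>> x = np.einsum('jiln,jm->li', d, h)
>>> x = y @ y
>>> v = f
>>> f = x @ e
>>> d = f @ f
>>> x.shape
(3, 3)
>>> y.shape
(3, 3)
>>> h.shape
(29, 11)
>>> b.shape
(3, 3)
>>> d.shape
(3, 3)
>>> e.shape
(3, 3)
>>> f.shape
(3, 3)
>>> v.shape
(3,)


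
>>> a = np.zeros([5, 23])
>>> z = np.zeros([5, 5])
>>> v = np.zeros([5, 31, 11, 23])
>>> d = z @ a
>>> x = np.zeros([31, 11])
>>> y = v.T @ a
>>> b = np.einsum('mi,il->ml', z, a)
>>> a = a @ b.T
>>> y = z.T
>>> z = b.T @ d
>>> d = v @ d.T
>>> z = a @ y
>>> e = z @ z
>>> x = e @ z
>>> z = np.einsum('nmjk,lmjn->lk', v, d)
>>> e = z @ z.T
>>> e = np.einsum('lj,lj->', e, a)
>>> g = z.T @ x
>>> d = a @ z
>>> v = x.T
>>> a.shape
(5, 5)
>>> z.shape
(5, 23)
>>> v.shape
(5, 5)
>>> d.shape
(5, 23)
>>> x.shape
(5, 5)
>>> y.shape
(5, 5)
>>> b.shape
(5, 23)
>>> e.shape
()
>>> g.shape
(23, 5)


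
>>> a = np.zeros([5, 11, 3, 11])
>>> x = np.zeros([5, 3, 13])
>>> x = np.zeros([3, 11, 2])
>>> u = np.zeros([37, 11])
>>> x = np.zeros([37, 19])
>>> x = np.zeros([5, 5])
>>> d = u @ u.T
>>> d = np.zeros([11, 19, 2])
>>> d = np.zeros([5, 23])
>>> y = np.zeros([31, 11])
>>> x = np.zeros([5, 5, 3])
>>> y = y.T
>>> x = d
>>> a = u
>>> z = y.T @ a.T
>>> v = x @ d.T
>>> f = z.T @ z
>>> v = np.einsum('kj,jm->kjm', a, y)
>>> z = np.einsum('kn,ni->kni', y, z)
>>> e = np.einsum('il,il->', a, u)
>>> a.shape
(37, 11)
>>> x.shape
(5, 23)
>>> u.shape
(37, 11)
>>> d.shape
(5, 23)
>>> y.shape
(11, 31)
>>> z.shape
(11, 31, 37)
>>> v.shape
(37, 11, 31)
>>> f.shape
(37, 37)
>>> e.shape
()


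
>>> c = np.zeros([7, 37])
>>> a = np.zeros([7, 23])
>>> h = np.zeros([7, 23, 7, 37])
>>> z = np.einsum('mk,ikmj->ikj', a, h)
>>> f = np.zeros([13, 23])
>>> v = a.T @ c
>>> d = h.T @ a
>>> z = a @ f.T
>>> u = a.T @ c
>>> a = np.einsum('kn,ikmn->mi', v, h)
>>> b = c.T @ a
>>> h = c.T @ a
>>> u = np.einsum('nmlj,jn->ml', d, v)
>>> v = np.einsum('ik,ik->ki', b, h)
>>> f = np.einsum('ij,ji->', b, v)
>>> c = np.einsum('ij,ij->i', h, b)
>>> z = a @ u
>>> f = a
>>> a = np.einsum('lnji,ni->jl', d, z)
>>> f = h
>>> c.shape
(37,)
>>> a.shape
(23, 37)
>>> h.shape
(37, 7)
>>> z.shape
(7, 23)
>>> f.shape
(37, 7)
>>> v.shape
(7, 37)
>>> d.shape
(37, 7, 23, 23)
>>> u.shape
(7, 23)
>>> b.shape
(37, 7)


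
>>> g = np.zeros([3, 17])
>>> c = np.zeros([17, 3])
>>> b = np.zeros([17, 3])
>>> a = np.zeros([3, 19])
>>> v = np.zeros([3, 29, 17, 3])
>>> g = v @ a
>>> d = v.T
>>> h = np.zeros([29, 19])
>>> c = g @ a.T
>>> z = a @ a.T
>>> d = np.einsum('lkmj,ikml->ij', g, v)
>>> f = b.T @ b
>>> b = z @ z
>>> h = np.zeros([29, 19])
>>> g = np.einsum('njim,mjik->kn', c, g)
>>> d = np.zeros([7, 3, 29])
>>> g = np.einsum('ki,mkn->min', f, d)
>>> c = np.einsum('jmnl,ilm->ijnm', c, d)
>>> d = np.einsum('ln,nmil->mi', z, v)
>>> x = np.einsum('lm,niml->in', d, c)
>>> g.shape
(7, 3, 29)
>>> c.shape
(7, 3, 17, 29)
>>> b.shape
(3, 3)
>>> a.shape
(3, 19)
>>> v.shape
(3, 29, 17, 3)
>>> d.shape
(29, 17)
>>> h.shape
(29, 19)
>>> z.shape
(3, 3)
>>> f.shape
(3, 3)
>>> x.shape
(3, 7)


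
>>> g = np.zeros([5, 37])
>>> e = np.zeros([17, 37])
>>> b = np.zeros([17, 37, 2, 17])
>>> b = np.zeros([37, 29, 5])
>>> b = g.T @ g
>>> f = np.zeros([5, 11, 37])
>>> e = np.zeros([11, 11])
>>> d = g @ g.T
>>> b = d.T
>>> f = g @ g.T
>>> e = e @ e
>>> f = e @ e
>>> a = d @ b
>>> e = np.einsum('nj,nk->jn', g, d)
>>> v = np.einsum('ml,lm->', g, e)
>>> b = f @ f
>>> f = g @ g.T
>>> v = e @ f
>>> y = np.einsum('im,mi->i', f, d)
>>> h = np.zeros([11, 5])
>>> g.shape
(5, 37)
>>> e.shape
(37, 5)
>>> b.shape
(11, 11)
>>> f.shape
(5, 5)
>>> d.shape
(5, 5)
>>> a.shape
(5, 5)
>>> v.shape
(37, 5)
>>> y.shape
(5,)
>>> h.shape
(11, 5)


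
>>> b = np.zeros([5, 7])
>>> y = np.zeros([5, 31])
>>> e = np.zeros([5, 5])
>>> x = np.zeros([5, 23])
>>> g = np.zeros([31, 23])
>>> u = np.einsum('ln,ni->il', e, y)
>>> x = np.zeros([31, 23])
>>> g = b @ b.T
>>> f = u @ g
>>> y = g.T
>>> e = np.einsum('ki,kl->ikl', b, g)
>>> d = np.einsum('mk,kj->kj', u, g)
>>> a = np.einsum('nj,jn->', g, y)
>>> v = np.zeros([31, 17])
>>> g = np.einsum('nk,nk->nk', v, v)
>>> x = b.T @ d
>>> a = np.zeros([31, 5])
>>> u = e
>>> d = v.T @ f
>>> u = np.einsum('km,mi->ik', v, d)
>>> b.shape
(5, 7)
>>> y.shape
(5, 5)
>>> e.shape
(7, 5, 5)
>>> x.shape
(7, 5)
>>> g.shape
(31, 17)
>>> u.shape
(5, 31)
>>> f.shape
(31, 5)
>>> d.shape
(17, 5)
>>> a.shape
(31, 5)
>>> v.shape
(31, 17)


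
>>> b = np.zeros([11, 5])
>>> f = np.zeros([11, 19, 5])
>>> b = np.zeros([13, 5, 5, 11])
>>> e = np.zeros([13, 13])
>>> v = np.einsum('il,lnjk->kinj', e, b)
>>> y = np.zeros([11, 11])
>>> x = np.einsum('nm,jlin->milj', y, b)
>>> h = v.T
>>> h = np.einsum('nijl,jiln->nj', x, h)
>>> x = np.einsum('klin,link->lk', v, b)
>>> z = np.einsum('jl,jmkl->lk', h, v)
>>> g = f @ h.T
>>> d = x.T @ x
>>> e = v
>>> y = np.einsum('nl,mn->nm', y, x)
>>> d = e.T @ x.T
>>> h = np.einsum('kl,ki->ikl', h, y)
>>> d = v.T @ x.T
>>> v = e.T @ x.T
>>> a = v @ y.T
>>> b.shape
(13, 5, 5, 11)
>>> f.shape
(11, 19, 5)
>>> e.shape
(11, 13, 5, 5)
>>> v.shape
(5, 5, 13, 13)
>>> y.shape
(11, 13)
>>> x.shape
(13, 11)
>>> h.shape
(13, 11, 5)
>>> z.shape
(5, 5)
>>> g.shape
(11, 19, 11)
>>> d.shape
(5, 5, 13, 13)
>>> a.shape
(5, 5, 13, 11)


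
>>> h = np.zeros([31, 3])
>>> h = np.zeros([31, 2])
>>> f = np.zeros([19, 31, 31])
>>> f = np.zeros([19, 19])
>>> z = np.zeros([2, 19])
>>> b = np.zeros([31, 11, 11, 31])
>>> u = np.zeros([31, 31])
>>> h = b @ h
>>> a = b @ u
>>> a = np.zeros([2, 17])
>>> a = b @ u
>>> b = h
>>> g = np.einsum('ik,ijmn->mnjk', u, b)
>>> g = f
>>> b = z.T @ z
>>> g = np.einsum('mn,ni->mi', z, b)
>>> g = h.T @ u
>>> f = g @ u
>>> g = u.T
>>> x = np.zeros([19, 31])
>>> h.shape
(31, 11, 11, 2)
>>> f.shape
(2, 11, 11, 31)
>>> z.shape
(2, 19)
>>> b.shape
(19, 19)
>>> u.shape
(31, 31)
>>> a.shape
(31, 11, 11, 31)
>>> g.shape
(31, 31)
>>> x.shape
(19, 31)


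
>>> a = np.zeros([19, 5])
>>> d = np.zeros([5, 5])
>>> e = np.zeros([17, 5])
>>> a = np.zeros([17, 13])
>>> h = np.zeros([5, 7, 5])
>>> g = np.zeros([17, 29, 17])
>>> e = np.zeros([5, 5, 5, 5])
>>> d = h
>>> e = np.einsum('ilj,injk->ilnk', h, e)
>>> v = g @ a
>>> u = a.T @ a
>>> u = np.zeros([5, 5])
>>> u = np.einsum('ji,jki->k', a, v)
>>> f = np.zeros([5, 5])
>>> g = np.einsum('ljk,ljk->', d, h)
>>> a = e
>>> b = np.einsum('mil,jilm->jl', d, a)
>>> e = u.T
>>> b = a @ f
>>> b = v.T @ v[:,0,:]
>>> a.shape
(5, 7, 5, 5)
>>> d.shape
(5, 7, 5)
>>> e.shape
(29,)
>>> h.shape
(5, 7, 5)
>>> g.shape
()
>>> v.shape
(17, 29, 13)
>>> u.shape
(29,)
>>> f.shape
(5, 5)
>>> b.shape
(13, 29, 13)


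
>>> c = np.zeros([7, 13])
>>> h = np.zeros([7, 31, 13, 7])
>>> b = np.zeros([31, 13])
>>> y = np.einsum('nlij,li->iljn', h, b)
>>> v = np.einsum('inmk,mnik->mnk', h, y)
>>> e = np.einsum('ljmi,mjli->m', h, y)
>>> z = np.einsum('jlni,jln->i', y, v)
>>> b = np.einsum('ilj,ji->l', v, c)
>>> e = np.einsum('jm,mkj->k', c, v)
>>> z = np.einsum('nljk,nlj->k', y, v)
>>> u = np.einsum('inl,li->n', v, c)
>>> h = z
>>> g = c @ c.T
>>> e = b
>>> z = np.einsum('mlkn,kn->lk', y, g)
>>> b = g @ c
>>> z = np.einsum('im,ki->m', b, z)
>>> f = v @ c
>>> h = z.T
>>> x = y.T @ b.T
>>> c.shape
(7, 13)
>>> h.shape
(13,)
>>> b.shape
(7, 13)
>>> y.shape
(13, 31, 7, 7)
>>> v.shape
(13, 31, 7)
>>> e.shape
(31,)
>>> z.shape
(13,)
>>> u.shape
(31,)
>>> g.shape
(7, 7)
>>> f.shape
(13, 31, 13)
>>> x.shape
(7, 7, 31, 7)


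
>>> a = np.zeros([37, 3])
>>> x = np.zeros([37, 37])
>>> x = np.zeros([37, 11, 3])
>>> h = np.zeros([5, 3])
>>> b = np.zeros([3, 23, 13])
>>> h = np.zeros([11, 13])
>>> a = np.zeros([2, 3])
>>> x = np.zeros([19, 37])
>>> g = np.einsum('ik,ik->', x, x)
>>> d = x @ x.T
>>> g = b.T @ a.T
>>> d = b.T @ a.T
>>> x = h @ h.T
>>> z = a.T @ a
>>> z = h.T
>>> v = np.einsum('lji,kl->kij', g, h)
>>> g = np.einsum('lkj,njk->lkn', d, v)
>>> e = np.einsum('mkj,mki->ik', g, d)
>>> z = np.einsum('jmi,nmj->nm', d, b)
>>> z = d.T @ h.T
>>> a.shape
(2, 3)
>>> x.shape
(11, 11)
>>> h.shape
(11, 13)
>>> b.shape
(3, 23, 13)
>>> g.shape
(13, 23, 11)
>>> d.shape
(13, 23, 2)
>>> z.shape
(2, 23, 11)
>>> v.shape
(11, 2, 23)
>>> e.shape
(2, 23)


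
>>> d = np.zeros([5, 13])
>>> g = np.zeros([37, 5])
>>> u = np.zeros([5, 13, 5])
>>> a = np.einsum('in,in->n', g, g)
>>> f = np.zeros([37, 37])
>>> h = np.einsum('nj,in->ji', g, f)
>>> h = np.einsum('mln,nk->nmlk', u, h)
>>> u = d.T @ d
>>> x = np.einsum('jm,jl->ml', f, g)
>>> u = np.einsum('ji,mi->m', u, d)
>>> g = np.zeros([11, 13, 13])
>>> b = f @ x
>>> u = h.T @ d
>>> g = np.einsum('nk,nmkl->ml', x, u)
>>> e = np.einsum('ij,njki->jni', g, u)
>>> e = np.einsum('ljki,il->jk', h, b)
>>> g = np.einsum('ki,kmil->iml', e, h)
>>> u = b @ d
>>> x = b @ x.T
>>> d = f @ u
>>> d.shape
(37, 13)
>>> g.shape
(13, 5, 37)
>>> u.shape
(37, 13)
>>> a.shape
(5,)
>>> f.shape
(37, 37)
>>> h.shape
(5, 5, 13, 37)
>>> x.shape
(37, 37)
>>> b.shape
(37, 5)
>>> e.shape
(5, 13)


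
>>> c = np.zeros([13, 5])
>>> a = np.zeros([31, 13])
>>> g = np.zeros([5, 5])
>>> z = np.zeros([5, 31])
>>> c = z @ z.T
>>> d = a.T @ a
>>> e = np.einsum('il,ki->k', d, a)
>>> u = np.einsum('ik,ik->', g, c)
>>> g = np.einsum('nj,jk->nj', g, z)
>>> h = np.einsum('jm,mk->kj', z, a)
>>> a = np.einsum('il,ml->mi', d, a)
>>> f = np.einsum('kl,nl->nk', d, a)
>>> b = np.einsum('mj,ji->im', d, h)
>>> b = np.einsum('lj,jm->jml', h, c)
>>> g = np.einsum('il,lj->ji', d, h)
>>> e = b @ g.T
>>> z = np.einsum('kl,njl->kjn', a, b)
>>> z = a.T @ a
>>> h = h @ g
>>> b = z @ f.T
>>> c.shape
(5, 5)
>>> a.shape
(31, 13)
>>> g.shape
(5, 13)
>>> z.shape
(13, 13)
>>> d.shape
(13, 13)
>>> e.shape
(5, 5, 5)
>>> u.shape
()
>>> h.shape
(13, 13)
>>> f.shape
(31, 13)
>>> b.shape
(13, 31)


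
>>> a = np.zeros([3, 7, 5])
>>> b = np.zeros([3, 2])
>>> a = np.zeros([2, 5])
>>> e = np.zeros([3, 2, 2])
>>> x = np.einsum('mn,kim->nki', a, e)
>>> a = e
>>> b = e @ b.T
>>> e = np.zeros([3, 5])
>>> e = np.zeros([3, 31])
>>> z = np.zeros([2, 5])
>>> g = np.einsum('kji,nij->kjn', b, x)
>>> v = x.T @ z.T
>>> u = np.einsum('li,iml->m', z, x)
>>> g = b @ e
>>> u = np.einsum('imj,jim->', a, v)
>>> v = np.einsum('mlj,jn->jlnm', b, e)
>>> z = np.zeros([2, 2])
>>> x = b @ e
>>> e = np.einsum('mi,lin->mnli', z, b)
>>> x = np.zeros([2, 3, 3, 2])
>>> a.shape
(3, 2, 2)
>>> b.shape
(3, 2, 3)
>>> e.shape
(2, 3, 3, 2)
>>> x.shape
(2, 3, 3, 2)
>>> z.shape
(2, 2)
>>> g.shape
(3, 2, 31)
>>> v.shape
(3, 2, 31, 3)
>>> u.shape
()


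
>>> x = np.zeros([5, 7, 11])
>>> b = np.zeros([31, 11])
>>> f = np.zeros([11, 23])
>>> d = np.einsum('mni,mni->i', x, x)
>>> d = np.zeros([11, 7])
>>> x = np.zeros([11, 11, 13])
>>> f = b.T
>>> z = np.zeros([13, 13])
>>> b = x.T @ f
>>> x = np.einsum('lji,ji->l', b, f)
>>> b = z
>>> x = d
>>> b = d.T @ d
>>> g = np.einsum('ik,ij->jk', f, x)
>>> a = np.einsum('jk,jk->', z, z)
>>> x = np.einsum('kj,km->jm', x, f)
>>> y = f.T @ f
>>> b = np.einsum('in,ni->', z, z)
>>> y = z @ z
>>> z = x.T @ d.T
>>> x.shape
(7, 31)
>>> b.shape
()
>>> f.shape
(11, 31)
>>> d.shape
(11, 7)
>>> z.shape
(31, 11)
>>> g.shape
(7, 31)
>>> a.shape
()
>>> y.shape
(13, 13)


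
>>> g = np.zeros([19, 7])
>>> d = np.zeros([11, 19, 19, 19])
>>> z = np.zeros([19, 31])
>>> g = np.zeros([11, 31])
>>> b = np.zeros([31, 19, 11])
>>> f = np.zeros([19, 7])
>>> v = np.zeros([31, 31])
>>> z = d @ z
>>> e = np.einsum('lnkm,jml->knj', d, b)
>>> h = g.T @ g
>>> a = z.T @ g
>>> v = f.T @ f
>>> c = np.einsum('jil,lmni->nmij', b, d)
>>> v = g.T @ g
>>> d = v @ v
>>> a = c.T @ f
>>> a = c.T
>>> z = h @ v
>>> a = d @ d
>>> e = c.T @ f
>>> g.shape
(11, 31)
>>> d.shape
(31, 31)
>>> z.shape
(31, 31)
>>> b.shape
(31, 19, 11)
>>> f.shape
(19, 7)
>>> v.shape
(31, 31)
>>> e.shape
(31, 19, 19, 7)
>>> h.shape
(31, 31)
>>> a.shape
(31, 31)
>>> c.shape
(19, 19, 19, 31)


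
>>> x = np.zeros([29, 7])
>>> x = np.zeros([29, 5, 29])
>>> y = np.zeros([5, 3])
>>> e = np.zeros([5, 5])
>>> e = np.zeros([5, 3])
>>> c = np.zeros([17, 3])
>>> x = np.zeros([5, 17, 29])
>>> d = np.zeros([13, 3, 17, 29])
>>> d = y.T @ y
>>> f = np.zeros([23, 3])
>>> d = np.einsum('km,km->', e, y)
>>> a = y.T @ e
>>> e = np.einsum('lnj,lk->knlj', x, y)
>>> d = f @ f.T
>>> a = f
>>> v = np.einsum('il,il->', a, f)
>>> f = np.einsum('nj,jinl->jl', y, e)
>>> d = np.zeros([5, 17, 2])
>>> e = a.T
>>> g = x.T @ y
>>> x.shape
(5, 17, 29)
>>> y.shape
(5, 3)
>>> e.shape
(3, 23)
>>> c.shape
(17, 3)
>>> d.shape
(5, 17, 2)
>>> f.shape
(3, 29)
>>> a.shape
(23, 3)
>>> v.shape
()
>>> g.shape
(29, 17, 3)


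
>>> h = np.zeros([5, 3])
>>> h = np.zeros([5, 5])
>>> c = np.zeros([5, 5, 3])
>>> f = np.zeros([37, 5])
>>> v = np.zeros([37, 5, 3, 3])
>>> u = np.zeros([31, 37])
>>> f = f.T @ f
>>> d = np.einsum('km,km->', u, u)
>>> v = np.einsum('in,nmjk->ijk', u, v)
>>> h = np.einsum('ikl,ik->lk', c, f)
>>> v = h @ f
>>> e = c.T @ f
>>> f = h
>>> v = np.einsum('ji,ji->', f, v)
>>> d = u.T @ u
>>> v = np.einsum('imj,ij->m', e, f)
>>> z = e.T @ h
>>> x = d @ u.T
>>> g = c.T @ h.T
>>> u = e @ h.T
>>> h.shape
(3, 5)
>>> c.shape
(5, 5, 3)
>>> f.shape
(3, 5)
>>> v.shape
(5,)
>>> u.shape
(3, 5, 3)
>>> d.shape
(37, 37)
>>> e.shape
(3, 5, 5)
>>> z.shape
(5, 5, 5)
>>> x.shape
(37, 31)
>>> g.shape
(3, 5, 3)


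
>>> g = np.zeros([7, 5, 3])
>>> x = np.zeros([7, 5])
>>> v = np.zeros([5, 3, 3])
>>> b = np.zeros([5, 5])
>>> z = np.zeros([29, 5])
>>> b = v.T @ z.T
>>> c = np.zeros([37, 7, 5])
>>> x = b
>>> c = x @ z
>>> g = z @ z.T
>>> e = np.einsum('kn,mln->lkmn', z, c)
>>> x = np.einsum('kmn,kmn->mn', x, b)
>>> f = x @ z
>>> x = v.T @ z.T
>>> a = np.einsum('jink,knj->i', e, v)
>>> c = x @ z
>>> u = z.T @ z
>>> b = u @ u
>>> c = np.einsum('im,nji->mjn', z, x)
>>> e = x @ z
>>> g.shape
(29, 29)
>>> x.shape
(3, 3, 29)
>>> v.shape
(5, 3, 3)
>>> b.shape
(5, 5)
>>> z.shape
(29, 5)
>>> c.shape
(5, 3, 3)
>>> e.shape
(3, 3, 5)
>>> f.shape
(3, 5)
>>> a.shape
(29,)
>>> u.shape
(5, 5)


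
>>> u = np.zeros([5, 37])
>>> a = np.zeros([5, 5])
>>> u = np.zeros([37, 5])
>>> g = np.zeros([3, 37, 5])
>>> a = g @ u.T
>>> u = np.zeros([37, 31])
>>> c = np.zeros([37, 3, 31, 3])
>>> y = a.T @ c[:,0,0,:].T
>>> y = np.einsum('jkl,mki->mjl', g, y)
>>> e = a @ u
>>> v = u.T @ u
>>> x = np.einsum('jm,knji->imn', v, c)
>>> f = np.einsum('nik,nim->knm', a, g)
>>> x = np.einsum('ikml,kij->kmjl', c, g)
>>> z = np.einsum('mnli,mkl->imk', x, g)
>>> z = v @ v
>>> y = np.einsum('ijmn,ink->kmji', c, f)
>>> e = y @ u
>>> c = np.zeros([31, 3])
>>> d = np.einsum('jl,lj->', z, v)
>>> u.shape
(37, 31)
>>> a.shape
(3, 37, 37)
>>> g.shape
(3, 37, 5)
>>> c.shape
(31, 3)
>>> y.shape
(5, 31, 3, 37)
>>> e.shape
(5, 31, 3, 31)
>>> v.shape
(31, 31)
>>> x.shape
(3, 31, 5, 3)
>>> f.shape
(37, 3, 5)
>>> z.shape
(31, 31)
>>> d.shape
()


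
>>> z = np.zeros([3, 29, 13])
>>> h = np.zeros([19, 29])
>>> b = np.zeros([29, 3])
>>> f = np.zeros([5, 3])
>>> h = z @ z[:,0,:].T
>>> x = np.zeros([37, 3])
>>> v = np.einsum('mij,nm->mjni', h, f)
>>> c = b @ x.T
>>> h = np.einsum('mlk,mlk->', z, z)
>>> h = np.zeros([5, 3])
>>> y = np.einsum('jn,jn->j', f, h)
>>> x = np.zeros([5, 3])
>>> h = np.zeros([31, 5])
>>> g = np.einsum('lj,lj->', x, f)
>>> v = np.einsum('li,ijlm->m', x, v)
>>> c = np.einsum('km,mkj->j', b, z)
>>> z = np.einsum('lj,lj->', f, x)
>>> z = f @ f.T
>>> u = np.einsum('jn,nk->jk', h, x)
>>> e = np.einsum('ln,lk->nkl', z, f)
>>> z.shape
(5, 5)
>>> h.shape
(31, 5)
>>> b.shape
(29, 3)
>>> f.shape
(5, 3)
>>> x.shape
(5, 3)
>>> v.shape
(29,)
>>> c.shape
(13,)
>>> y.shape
(5,)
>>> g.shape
()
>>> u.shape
(31, 3)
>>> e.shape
(5, 3, 5)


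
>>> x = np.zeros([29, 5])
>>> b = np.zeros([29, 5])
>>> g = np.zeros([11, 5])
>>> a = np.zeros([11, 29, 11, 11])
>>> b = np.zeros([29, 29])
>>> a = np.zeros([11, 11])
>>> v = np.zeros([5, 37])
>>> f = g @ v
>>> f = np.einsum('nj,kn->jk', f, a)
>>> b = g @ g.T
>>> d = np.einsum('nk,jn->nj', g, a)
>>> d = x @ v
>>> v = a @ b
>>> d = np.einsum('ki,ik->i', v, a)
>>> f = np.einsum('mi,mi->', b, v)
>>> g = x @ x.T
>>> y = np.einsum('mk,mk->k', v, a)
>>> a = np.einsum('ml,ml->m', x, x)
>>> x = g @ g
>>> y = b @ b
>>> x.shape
(29, 29)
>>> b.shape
(11, 11)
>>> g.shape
(29, 29)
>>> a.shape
(29,)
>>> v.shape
(11, 11)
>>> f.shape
()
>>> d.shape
(11,)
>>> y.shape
(11, 11)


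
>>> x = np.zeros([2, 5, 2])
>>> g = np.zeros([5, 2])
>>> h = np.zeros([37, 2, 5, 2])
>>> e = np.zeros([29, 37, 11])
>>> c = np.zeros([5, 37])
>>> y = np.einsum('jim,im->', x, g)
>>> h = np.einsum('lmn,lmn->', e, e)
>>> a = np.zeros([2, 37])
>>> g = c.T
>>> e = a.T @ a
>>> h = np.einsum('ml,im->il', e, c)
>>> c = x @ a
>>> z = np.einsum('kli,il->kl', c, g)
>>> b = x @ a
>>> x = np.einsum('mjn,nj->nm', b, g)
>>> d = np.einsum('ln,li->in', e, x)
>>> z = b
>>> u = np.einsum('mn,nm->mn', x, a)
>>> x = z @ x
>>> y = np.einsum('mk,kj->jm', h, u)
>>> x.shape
(2, 5, 2)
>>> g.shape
(37, 5)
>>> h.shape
(5, 37)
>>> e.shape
(37, 37)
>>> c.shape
(2, 5, 37)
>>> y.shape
(2, 5)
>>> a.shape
(2, 37)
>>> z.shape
(2, 5, 37)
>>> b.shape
(2, 5, 37)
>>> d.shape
(2, 37)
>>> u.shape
(37, 2)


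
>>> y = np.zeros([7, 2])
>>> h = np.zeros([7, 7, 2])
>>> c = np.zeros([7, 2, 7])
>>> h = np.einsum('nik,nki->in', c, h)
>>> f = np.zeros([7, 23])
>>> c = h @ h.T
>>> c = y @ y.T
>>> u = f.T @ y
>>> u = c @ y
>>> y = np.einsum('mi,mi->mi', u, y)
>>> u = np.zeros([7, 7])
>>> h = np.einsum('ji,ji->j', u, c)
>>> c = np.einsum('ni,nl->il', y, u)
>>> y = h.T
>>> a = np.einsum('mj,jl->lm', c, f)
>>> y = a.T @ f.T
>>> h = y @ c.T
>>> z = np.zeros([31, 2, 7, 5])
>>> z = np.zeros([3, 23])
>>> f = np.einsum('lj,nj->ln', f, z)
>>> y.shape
(2, 7)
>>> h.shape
(2, 2)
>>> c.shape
(2, 7)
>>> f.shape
(7, 3)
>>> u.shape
(7, 7)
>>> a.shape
(23, 2)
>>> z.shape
(3, 23)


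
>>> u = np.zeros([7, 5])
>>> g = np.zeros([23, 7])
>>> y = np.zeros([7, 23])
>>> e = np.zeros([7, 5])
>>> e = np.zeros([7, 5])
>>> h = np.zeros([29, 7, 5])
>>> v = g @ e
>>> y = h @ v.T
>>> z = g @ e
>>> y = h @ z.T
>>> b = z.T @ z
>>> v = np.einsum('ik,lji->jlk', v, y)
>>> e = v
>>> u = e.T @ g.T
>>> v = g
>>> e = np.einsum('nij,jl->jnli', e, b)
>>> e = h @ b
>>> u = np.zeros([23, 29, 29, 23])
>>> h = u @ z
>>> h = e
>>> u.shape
(23, 29, 29, 23)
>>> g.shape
(23, 7)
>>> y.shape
(29, 7, 23)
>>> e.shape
(29, 7, 5)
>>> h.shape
(29, 7, 5)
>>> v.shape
(23, 7)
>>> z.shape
(23, 5)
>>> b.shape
(5, 5)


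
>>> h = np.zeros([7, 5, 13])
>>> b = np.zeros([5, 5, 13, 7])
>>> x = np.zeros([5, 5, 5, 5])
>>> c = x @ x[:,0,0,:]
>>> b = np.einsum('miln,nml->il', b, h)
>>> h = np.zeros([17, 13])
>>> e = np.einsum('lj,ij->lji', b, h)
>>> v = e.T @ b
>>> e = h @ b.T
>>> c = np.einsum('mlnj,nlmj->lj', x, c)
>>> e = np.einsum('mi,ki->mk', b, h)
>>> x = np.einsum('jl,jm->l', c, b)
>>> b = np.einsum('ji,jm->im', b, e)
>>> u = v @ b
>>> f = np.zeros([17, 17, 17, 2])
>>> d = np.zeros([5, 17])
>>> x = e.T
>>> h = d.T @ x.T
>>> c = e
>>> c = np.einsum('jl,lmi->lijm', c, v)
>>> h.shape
(17, 17)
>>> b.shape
(13, 17)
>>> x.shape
(17, 5)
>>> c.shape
(17, 13, 5, 13)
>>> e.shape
(5, 17)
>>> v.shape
(17, 13, 13)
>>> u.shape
(17, 13, 17)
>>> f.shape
(17, 17, 17, 2)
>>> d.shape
(5, 17)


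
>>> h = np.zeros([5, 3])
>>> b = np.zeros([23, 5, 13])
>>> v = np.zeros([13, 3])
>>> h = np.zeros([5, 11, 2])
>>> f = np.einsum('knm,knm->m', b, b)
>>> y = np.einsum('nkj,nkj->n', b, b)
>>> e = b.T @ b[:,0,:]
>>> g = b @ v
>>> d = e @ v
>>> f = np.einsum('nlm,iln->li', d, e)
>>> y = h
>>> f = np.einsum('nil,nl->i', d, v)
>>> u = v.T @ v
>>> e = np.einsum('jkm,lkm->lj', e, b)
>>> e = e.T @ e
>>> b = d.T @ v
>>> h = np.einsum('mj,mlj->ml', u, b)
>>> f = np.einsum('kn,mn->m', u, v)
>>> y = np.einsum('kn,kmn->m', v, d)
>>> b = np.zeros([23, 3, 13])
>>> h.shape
(3, 5)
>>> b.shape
(23, 3, 13)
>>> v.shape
(13, 3)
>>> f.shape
(13,)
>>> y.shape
(5,)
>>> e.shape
(13, 13)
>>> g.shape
(23, 5, 3)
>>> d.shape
(13, 5, 3)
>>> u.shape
(3, 3)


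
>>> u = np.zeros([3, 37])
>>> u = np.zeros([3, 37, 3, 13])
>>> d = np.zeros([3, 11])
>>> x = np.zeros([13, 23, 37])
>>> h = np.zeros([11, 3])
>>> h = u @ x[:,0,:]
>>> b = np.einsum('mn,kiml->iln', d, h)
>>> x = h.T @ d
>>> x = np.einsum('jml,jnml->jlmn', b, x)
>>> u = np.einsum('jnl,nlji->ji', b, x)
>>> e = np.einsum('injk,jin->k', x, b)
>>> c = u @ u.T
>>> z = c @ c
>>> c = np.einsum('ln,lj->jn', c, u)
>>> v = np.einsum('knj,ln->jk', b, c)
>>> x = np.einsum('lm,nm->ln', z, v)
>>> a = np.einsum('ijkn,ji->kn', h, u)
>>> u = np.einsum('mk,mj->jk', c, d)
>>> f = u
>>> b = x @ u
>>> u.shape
(11, 37)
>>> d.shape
(3, 11)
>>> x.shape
(37, 11)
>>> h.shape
(3, 37, 3, 37)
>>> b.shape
(37, 37)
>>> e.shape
(3,)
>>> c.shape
(3, 37)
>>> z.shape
(37, 37)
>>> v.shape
(11, 37)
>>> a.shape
(3, 37)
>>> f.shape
(11, 37)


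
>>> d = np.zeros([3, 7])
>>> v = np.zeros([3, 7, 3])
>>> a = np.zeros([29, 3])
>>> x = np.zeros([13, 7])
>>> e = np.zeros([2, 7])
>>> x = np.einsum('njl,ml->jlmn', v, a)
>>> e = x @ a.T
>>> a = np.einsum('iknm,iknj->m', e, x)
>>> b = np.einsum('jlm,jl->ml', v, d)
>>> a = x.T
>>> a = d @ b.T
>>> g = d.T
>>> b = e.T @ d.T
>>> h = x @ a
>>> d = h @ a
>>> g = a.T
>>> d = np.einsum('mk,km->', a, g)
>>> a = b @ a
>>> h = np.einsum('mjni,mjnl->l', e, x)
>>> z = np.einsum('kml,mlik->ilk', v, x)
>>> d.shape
()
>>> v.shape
(3, 7, 3)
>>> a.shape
(29, 29, 3, 3)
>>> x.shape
(7, 3, 29, 3)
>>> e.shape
(7, 3, 29, 29)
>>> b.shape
(29, 29, 3, 3)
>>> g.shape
(3, 3)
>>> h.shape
(3,)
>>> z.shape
(29, 3, 3)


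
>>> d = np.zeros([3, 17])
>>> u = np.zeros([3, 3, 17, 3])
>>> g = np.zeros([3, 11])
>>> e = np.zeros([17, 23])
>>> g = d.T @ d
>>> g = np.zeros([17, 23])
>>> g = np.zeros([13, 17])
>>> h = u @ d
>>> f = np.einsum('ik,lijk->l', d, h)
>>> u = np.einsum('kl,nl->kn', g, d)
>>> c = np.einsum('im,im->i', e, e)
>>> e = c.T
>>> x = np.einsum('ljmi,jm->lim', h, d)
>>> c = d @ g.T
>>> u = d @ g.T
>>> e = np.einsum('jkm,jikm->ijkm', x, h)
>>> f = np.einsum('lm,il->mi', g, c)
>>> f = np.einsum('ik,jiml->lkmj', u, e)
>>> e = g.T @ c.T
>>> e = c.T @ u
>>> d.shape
(3, 17)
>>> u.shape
(3, 13)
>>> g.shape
(13, 17)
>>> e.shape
(13, 13)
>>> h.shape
(3, 3, 17, 17)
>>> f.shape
(17, 13, 17, 3)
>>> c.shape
(3, 13)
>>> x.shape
(3, 17, 17)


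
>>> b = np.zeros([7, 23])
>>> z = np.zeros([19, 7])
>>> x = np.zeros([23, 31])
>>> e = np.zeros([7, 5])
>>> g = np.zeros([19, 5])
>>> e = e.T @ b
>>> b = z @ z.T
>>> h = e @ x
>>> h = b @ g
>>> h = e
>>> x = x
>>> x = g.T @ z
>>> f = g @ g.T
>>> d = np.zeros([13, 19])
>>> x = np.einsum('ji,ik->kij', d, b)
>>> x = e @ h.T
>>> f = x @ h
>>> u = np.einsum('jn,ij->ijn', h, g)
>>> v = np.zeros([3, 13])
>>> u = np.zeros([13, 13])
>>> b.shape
(19, 19)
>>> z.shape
(19, 7)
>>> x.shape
(5, 5)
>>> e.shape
(5, 23)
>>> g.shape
(19, 5)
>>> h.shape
(5, 23)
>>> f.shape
(5, 23)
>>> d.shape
(13, 19)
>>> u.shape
(13, 13)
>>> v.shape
(3, 13)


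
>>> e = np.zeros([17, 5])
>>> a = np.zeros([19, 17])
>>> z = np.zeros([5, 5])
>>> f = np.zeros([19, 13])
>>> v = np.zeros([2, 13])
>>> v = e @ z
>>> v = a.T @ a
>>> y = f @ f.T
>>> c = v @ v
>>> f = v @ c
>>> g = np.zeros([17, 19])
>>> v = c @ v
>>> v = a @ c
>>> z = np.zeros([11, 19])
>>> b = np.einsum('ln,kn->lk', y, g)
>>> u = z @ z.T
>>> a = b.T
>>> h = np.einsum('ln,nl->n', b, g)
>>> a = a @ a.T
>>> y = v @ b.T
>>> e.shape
(17, 5)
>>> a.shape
(17, 17)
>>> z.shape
(11, 19)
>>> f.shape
(17, 17)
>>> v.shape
(19, 17)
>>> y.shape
(19, 19)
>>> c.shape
(17, 17)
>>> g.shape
(17, 19)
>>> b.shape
(19, 17)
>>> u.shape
(11, 11)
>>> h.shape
(17,)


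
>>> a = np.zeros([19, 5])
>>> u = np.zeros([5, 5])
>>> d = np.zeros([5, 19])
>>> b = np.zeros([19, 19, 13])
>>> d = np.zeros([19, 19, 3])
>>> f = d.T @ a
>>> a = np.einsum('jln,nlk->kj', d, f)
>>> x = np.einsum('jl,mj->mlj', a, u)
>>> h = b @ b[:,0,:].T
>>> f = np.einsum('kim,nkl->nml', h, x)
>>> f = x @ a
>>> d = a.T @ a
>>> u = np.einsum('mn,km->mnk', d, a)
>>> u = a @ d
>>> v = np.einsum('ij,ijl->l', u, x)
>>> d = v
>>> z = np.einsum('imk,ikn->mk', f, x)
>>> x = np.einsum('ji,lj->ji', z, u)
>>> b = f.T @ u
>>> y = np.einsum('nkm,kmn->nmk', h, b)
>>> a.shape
(5, 19)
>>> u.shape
(5, 19)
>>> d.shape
(5,)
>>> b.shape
(19, 19, 19)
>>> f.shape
(5, 19, 19)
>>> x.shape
(19, 19)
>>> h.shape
(19, 19, 19)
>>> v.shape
(5,)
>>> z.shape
(19, 19)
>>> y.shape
(19, 19, 19)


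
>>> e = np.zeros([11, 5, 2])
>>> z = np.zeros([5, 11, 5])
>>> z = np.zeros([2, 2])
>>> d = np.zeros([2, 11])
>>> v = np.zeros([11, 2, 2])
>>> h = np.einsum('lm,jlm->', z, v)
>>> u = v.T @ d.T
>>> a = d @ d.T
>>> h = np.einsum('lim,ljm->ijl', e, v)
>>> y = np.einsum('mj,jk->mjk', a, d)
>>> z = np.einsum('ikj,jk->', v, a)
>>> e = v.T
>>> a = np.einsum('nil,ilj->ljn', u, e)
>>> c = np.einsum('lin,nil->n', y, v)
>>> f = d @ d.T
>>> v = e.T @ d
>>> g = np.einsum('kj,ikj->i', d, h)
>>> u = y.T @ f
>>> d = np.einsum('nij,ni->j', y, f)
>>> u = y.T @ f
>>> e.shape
(2, 2, 11)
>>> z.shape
()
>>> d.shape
(11,)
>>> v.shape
(11, 2, 11)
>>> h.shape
(5, 2, 11)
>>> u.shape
(11, 2, 2)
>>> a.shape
(2, 11, 2)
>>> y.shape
(2, 2, 11)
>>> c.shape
(11,)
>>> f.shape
(2, 2)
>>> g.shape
(5,)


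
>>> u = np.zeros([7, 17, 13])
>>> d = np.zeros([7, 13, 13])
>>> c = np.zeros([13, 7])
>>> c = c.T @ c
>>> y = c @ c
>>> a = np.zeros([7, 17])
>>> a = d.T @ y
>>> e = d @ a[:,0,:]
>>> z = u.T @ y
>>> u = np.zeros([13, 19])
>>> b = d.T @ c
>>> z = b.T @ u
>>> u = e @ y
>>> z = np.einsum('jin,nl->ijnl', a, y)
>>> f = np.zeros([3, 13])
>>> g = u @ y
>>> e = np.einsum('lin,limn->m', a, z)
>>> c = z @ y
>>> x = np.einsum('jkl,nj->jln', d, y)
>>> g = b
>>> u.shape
(7, 13, 7)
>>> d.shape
(7, 13, 13)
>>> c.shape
(13, 13, 7, 7)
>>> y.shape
(7, 7)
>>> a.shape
(13, 13, 7)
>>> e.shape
(7,)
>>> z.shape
(13, 13, 7, 7)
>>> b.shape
(13, 13, 7)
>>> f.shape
(3, 13)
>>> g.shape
(13, 13, 7)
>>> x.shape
(7, 13, 7)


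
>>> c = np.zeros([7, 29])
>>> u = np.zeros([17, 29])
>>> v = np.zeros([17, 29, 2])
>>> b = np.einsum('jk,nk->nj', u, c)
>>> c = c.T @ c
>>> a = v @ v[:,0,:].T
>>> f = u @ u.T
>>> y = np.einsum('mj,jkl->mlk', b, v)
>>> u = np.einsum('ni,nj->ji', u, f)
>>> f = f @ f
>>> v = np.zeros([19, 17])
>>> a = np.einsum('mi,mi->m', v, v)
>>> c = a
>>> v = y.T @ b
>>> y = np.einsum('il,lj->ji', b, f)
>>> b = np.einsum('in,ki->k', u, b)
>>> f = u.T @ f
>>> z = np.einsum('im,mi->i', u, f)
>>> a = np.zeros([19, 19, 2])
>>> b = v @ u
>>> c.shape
(19,)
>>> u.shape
(17, 29)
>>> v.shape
(29, 2, 17)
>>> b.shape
(29, 2, 29)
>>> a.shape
(19, 19, 2)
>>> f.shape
(29, 17)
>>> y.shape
(17, 7)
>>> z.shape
(17,)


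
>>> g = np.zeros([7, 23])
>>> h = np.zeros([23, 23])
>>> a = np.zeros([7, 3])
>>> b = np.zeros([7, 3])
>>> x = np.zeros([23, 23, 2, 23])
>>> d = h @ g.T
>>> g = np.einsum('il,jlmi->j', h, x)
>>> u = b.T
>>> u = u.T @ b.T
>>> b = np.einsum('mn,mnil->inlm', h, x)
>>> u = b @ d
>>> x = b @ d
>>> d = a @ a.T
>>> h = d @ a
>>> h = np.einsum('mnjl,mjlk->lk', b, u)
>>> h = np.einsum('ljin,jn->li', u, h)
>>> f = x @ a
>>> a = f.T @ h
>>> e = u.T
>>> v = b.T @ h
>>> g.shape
(23,)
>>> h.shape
(2, 23)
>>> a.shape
(3, 23, 23, 23)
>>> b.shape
(2, 23, 23, 23)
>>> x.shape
(2, 23, 23, 7)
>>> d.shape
(7, 7)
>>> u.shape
(2, 23, 23, 7)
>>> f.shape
(2, 23, 23, 3)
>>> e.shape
(7, 23, 23, 2)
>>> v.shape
(23, 23, 23, 23)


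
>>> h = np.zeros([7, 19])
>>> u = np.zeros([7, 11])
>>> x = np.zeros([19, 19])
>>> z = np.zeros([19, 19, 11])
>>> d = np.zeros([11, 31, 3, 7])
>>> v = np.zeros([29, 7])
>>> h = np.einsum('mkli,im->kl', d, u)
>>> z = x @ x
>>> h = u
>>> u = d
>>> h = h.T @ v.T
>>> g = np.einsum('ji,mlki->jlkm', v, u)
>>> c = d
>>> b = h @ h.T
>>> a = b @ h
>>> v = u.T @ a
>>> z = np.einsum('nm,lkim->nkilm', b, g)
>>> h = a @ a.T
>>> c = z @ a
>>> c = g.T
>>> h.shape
(11, 11)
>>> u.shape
(11, 31, 3, 7)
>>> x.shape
(19, 19)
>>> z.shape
(11, 31, 3, 29, 11)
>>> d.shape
(11, 31, 3, 7)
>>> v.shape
(7, 3, 31, 29)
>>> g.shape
(29, 31, 3, 11)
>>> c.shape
(11, 3, 31, 29)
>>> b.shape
(11, 11)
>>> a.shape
(11, 29)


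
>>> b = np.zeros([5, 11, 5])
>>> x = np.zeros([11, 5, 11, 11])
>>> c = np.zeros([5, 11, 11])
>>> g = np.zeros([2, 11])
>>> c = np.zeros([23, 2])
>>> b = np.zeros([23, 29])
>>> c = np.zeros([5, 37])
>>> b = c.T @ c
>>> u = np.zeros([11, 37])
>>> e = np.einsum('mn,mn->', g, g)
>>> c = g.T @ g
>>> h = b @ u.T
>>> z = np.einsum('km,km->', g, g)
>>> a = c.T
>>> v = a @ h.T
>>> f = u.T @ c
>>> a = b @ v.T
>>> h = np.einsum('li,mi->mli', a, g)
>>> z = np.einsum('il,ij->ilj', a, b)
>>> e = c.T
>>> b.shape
(37, 37)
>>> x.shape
(11, 5, 11, 11)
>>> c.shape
(11, 11)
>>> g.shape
(2, 11)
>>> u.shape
(11, 37)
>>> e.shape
(11, 11)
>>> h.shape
(2, 37, 11)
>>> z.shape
(37, 11, 37)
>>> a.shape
(37, 11)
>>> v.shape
(11, 37)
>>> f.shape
(37, 11)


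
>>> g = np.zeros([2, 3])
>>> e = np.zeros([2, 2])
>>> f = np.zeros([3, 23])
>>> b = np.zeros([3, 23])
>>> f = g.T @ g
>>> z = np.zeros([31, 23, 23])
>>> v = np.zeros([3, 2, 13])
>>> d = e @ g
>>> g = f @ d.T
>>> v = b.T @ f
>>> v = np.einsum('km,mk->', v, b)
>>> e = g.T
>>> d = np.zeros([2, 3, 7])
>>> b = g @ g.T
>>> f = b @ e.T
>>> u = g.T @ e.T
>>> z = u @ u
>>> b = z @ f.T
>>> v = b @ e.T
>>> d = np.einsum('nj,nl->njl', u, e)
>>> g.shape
(3, 2)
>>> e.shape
(2, 3)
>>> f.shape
(3, 2)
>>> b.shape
(2, 3)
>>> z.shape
(2, 2)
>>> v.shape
(2, 2)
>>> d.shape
(2, 2, 3)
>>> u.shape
(2, 2)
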